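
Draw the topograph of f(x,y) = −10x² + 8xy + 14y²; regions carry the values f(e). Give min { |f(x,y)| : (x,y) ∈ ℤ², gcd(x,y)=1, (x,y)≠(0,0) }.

river: ρ → (14,20,-4)
river: ρ → (-4,20,14)
river: ρ → (14,8,-10)
river: ρ → (-10,12,12)
river: ρ → (12,12,-10)
river: ρ → (-10,8,14)
closes: descent 0, river 6
min |a| on river = 4

4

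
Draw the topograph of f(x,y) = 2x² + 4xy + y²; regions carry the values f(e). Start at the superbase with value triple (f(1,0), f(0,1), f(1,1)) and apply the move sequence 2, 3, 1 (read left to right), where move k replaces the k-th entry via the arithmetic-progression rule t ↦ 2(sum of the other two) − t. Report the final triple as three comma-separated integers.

start (2,1,7) = (f(1,0),f(0,1),f(1,1))
replace slot 2: 2·(2+7) − 1 = 17 → (2,17,7)
replace slot 3: 2·(2+17) − 7 = 31 → (2,17,31)
replace slot 1: 2·(17+31) − 2 = 94 → (94,17,31)

94,17,31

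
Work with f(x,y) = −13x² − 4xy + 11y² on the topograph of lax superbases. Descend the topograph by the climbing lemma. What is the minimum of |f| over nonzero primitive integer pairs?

descent: ρ → (11,4,-13)  [lands on river]
river: ρ → (-13,22,2)
river: ρ → (2,22,-13)
river: ρ → (-13,4,11)
river: ρ → (11,18,-6)
river: ρ → (-6,18,11)
closes: descent 1, river 6
min |a| on river = 2

2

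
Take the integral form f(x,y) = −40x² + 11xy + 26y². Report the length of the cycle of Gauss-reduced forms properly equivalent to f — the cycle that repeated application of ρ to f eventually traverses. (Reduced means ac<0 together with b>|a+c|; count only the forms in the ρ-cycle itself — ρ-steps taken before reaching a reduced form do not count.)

D = 4281, ⌊√D⌋ = 65
descent: ρ → (26,41,-25)  [lands on river]
river: ρ → (-25,59,8)
river: ρ → (8,53,-46)
river: ρ → (-46,39,15)
river: ρ → (15,51,-28)
river: ρ → (-28,61,5)
river: ρ → (5,59,-40)
river: ρ → (-40,21,24)
river: ρ → (24,27,-37)
river: ρ → (-37,47,14)
river: ρ → (14,65,-1)
river: ρ → (-1,65,14)
river: ρ → (14,47,-37)
river: ρ → (-37,27,24)
river: ρ → (24,21,-40)
river: ρ → (-40,59,5)
river: ρ → (5,61,-28)
river: ρ → (-28,51,15)
river: ρ → (15,39,-46)
river: ρ → (-46,53,8)
river: ρ → (8,59,-25)
river: ρ → (-25,41,26)
river: ρ → (26,63,-3)
river: ρ → (-3,63,26)
ρ-cycle length = 24 (tail of 1 descent step not counted)

24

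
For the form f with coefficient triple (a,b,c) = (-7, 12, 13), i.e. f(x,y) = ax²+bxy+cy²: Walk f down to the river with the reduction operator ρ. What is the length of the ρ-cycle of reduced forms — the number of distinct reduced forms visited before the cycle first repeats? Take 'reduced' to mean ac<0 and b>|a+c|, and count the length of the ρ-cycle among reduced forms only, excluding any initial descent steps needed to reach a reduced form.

D = 508, ⌊√D⌋ = 22
river: ρ → (13,14,-6)
river: ρ → (-6,22,1)
river: ρ → (1,22,-6)
river: ρ → (-6,14,13)
river: ρ → (13,12,-7)
river: ρ → (-7,16,9)
river: ρ → (9,20,-3)
river: ρ → (-3,22,2)
river: ρ → (2,22,-3)
river: ρ → (-3,20,9)
river: ρ → (9,16,-7)
river: ρ → (-7,12,13)
ρ-cycle length = 12 (tail of 0 descent steps not counted)

12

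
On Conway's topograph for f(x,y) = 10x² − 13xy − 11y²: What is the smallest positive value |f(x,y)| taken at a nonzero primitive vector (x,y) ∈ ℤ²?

descent: ρ → (-11,13,10)  [lands on river]
river: ρ → (10,7,-14)
river: ρ → (-14,21,3)
river: ρ → (3,21,-14)
river: ρ → (-14,7,10)
river: ρ → (10,13,-11)
river: ρ → (-11,9,12)
river: ρ → (12,15,-8)
river: ρ → (-8,17,10)
river: ρ → (10,23,-2)
river: ρ → (-2,21,21)
river: ρ → (21,21,-2)
river: ρ → (-2,23,10)
river: ρ → (10,17,-8)
river: ρ → (-8,15,12)
river: ρ → (12,9,-11)
closes: descent 1, river 16
min |a| on river = 2

2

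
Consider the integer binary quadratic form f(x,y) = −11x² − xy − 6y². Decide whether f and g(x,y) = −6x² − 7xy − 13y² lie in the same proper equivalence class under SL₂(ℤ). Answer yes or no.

D₁ = -263, D₂ = -263
f is negative-definite; reduce −f:
−f: flip: (11,1,6)→(6,-1,11)
−f: reduced (well bottom): (6,-1,11) with a≤c, −a<b≤a
flip sign back: reduced form of f is (-6,1,-11)
g is negative-definite; reduce −g:
−g: translate: b→-5 (≡7 mod 12), so (6,7,13)→(6,-5,12)
−g: reduced (well bottom): (6,-5,12) with a≤c, −a<b≤a
flip sign back: reduced form of g is (-6,5,-12)
reduced forms (-6, 1, -11) vs (-6, 5, -12) ⇒ inequivalent

no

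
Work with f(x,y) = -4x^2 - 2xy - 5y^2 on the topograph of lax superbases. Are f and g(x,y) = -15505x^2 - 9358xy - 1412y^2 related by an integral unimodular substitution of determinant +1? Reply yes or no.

D₁ = -76, D₂ = -76
f is negative-definite; reduce −f:
−f: reduced (well bottom): (4,2,5) with a≤c, −a<b≤a
flip sign back: reduced form of f is (-4,-2,-5)
g is negative-definite; reduce −g:
−g: flip: (15505,9358,1412)→(1412,-9358,15505)
−g: translate: b→-886 (≡-9358 mod 2824), so (1412,-9358,15505)→(1412,-886,139)
−g: flip: (1412,-886,139)→(139,886,1412)
−g: translate: b→52 (≡886 mod 278), so (139,886,1412)→(139,52,5)
−g: flip: (139,52,5)→(5,-52,139)
−g: translate: b→-2 (≡-52 mod 10), so (5,-52,139)→(5,-2,4)
−g: flip: (5,-2,4)→(4,2,5)
−g: reduced (well bottom): (4,2,5) with a≤c, −a<b≤a
flip sign back: reduced form of g is (-4,-2,-5)
reduced forms (-4, -2, -5) vs (-4, -2, -5) ⇒ equivalent

yes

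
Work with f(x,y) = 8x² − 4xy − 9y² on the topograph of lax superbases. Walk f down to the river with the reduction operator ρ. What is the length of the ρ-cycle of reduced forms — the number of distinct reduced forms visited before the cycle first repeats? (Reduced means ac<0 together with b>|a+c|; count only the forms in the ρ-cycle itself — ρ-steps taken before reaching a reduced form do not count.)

D = 304, ⌊√D⌋ = 17
descent: ρ → (-9,4,8)  [lands on river]
river: ρ → (8,12,-5)
river: ρ → (-5,8,12)
river: ρ → (12,16,-1)
river: ρ → (-1,16,12)
river: ρ → (12,8,-5)
river: ρ → (-5,12,8)
river: ρ → (8,4,-9)
river: ρ → (-9,14,3)
river: ρ → (3,16,-4)
river: ρ → (-4,16,3)
river: ρ → (3,14,-9)
ρ-cycle length = 12 (tail of 1 descent step not counted)

12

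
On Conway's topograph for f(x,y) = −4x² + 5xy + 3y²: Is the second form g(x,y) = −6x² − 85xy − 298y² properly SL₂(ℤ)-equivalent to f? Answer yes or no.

D₁ = 73, D₂ = 73
river cycle of f (length 18): (3, 7, -2), (-2, 5, 6), (6, 7, -1), (-1, 7, 6), (6, 5, -2), (-2, 7, 3), (3, 5, -4), (-4, 3, 4), (4, 5, -3), (-3, 7, 2), … (8 more)
river cycle of g (length 18): (3, 7, -2), (-2, 5, 6), (6, 7, -1), (-1, 7, 6), (6, 5, -2), (-2, 7, 3), (3, 5, -4), (-4, 3, 4), (4, 5, -3), (-3, 7, 2), … (8 more)
cycles coincide ⇒ equivalent

yes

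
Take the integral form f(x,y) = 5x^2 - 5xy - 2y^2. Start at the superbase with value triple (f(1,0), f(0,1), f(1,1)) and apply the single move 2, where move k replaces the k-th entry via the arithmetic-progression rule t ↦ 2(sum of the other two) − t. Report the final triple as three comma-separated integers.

start (5,-2,-2) = (f(1,0),f(0,1),f(1,1))
replace slot 2: 2·(5+(-2)) − (-2) = 8 → (5,8,-2)

5,8,-2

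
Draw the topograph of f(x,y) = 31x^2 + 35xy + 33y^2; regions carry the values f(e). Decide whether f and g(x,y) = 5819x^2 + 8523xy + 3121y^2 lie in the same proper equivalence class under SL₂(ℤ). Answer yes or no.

D₁ = -2867, D₂ = -2867
f: translate: b→-27 (≡35 mod 62), so (31,35,33)→(31,-27,29)
f: flip: (31,-27,29)→(29,27,31)
f: reduced (well bottom): (29,27,31) with a≤c, −a<b≤a
g: translate: b→-3115 (≡8523 mod 11638), so (5819,8523,3121)→(5819,-3115,417)
g: flip: (5819,-3115,417)→(417,3115,5819)
g: translate: b→-221 (≡3115 mod 834), so (417,3115,5819)→(417,-221,31)
g: flip: (417,-221,31)→(31,221,417)
g: translate: b→-27 (≡221 mod 62), so (31,221,417)→(31,-27,29)
g: flip: (31,-27,29)→(29,27,31)
g: reduced (well bottom): (29,27,31) with a≤c, −a<b≤a
reduced forms (29, 27, 31) vs (29, 27, 31) ⇒ equivalent

yes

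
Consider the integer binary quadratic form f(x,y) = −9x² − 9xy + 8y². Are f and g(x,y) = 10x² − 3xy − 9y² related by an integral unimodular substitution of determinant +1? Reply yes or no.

D₁ = 369, D₂ = 369
river cycle of f (length 16): (8, 9, -9), (-9, 9, 8), (8, 7, -10), (-10, 13, 5), (5, 17, -4), (-4, 15, 9), (9, 3, -10), (-10, 17, 2), (2, 19, -1), (-1, 19, 2), … (6 more)
river cycle of g (length 16): (-9, 3, 10), (10, 17, -2), (-2, 19, 1), (1, 19, -2), (-2, 17, 10), (10, 3, -9), (-9, 15, 4), (4, 17, -5), (-5, 13, 10), (10, 7, -8), … (6 more)
cycles differ ⇒ inequivalent

no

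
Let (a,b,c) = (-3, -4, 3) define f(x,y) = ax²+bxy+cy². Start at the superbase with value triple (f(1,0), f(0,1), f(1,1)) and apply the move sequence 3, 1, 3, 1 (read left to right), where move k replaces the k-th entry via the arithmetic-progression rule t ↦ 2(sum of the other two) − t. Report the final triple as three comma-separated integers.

start (-3,3,-4) = (f(1,0),f(0,1),f(1,1))
replace slot 3: 2·((-3)+3) − (-4) = 4 → (-3,3,4)
replace slot 1: 2·(3+4) − (-3) = 17 → (17,3,4)
replace slot 3: 2·(17+3) − 4 = 36 → (17,3,36)
replace slot 1: 2·(3+36) − 17 = 61 → (61,3,36)

61,3,36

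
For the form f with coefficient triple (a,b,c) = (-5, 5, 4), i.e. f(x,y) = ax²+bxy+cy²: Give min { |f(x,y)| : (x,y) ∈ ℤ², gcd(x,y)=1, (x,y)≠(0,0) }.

river: ρ → (4,3,-6)
river: ρ → (-6,9,1)
river: ρ → (1,9,-6)
river: ρ → (-6,3,4)
river: ρ → (4,5,-5)
river: ρ → (-5,5,4)
closes: descent 0, river 6
min |a| on river = 1

1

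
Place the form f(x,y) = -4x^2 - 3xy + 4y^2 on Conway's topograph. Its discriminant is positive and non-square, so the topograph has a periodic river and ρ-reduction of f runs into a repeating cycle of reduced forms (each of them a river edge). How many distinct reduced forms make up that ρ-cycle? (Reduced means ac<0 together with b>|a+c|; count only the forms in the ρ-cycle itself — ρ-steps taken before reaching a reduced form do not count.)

D = 73, ⌊√D⌋ = 8
descent: ρ → (4,3,-4)  [lands on river]
river: ρ → (-4,5,3)
river: ρ → (3,7,-2)
river: ρ → (-2,5,6)
river: ρ → (6,7,-1)
river: ρ → (-1,7,6)
river: ρ → (6,5,-2)
river: ρ → (-2,7,3)
river: ρ → (3,5,-4)
river: ρ → (-4,3,4)
river: ρ → (4,5,-3)
river: ρ → (-3,7,2)
river: ρ → (2,5,-6)
river: ρ → (-6,7,1)
river: ρ → (1,7,-6)
river: ρ → (-6,5,2)
river: ρ → (2,7,-3)
river: ρ → (-3,5,4)
ρ-cycle length = 18 (tail of 1 descent step not counted)

18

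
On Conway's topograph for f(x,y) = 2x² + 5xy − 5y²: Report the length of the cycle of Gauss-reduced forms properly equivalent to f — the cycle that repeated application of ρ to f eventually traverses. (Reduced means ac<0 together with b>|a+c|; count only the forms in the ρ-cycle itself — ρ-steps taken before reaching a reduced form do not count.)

D = 65, ⌊√D⌋ = 8
river: ρ → (-5,5,2)
river: ρ → (2,7,-2)
river: ρ → (-2,5,5)
river: ρ → (5,5,-2)
river: ρ → (-2,7,2)
river: ρ → (2,5,-5)
ρ-cycle length = 6 (tail of 0 descent steps not counted)

6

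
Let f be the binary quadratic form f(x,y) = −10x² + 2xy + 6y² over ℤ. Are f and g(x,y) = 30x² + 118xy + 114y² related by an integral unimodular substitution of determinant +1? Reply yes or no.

D₁ = 244, D₂ = 244
river cycle of f (length 6): (6, 10, -6), (-6, 14, 2), (2, 14, -6), (-6, 10, 6), (6, 14, -2), (-2, 14, 6)
river cycle of g (length 6): (-2, 14, 6), (6, 10, -6), (-6, 14, 2), (2, 14, -6), (-6, 10, 6), (6, 14, -2)
cycles coincide ⇒ equivalent

yes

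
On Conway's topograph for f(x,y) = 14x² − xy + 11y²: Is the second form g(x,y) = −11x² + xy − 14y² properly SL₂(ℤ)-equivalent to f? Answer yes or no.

D₁ = -615, D₂ = -615
f: flip: (14,-1,11)→(11,1,14)
f: reduced (well bottom): (11,1,14) with a≤c, −a<b≤a
g is negative-definite; reduce −g:
−g: reduced (well bottom): (11,-1,14) with a≤c, −a<b≤a
flip sign back: reduced form of g is (-11,1,-14)
reduced forms (11, 1, 14) vs (-11, 1, -14) ⇒ inequivalent

no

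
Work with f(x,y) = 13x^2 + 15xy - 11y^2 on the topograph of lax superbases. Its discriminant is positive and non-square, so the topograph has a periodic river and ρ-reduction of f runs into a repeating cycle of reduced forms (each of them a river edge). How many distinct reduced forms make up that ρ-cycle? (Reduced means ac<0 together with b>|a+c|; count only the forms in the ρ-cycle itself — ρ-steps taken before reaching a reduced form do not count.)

D = 797, ⌊√D⌋ = 28
river: ρ → (-11,7,17)
river: ρ → (17,27,-1)
river: ρ → (-1,27,17)
river: ρ → (17,7,-11)
river: ρ → (-11,15,13)
river: ρ → (13,11,-13)
river: ρ → (-13,15,11)
river: ρ → (11,7,-17)
river: ρ → (-17,27,1)
river: ρ → (1,27,-17)
river: ρ → (-17,7,11)
river: ρ → (11,15,-13)
river: ρ → (-13,11,13)
river: ρ → (13,15,-11)
ρ-cycle length = 14 (tail of 0 descent steps not counted)

14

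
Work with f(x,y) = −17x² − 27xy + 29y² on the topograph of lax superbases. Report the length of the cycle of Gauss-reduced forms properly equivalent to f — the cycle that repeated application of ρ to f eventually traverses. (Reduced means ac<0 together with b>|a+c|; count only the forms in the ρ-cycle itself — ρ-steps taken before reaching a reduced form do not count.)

D = 2701, ⌊√D⌋ = 51
descent: ρ → (29,27,-17)  [lands on river]
river: ρ → (-17,41,15)
river: ρ → (15,49,-5)
river: ρ → (-5,51,5)
river: ρ → (5,49,-15)
river: ρ → (-15,41,17)
river: ρ → (17,27,-29)
river: ρ → (-29,31,15)
river: ρ → (15,29,-31)
river: ρ → (-31,33,13)
river: ρ → (13,45,-13)
river: ρ → (-13,33,31)
river: ρ → (31,29,-15)
river: ρ → (-15,31,29)
ρ-cycle length = 14 (tail of 1 descent step not counted)

14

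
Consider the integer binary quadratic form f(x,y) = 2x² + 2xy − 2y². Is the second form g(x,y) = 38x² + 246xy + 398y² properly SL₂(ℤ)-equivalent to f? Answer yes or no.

D₁ = 20, D₂ = 20
river cycle of f (length 2): (-2, 2, 2), (2, 2, -2)
river cycle of g (length 2): (2, 2, -2), (-2, 2, 2)
cycles coincide ⇒ equivalent

yes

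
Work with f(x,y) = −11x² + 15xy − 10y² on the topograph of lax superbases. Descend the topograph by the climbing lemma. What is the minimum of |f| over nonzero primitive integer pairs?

translate: b→7 (≡-15 mod 22), so (11,-15,10)→(11,7,6)
flip: (11,7,6)→(6,-7,11)
translate: b→5 (≡-7 mod 12), so (6,-7,11)→(6,5,10)
reduced (well bottom): (6,5,10) with a≤c, −a<b≤a
well minimum |f| = |-6| = 6 (negative-definite)

6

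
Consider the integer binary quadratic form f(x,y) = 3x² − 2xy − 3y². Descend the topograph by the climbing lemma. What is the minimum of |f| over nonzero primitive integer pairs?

descent: ρ → (-3,2,3)  [lands on river]
river: ρ → (3,4,-2)
river: ρ → (-2,4,3)
river: ρ → (3,2,-3)
river: ρ → (-3,4,2)
river: ρ → (2,4,-3)
closes: descent 1, river 6
min |a| on river = 2

2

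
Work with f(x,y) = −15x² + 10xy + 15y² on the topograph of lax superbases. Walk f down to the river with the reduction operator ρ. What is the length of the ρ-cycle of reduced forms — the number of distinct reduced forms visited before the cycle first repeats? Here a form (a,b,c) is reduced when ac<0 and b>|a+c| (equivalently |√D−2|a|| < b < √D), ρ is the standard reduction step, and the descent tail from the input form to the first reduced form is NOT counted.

D = 1000, ⌊√D⌋ = 31
river: ρ → (15,20,-10)
river: ρ → (-10,20,15)
river: ρ → (15,10,-15)
river: ρ → (-15,20,10)
river: ρ → (10,20,-15)
river: ρ → (-15,10,15)
ρ-cycle length = 6 (tail of 0 descent steps not counted)

6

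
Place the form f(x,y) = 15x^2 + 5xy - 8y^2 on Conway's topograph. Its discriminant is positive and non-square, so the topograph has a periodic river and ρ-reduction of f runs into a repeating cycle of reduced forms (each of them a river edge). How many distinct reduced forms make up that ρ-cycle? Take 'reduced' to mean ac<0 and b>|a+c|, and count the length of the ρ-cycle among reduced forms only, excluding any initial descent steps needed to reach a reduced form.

D = 505, ⌊√D⌋ = 22
descent: ρ → (-8,11,12)  [lands on river]
river: ρ → (12,13,-7)
river: ρ → (-7,15,10)
river: ρ → (10,5,-12)
river: ρ → (-12,19,3)
river: ρ → (3,17,-18)
river: ρ → (-18,19,2)
river: ρ → (2,21,-8)
ρ-cycle length = 8 (tail of 1 descent step not counted)

8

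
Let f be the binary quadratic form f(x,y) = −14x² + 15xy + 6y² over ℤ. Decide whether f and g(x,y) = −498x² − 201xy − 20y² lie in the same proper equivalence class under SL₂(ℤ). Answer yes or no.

D₁ = 561, D₂ = 561
river cycle of f (length 16): (6, 21, -5), (-5, 19, 10), (10, 21, -3), (-3, 21, 10), (10, 19, -5), (-5, 21, 6), (6, 15, -14), (-14, 13, 7), (7, 15, -12), (-12, 9, 10), … (6 more)
river cycle of g (length 16): (7, 13, -14), (-14, 15, 6), (6, 21, -5), (-5, 19, 10), (10, 21, -3), (-3, 21, 10), (10, 19, -5), (-5, 21, 6), (6, 15, -14), (-14, 13, 7), … (6 more)
cycles coincide ⇒ equivalent

yes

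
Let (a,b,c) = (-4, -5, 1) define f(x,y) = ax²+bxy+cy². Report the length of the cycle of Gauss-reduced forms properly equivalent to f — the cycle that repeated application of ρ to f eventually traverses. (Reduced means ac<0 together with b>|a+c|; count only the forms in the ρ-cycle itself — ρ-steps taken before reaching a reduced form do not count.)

D = 41, ⌊√D⌋ = 6
descent: ρ → (1,5,-4)  [lands on river]
river: ρ → (-4,3,2)
river: ρ → (2,5,-2)
river: ρ → (-2,3,4)
river: ρ → (4,5,-1)
river: ρ → (-1,5,4)
river: ρ → (4,3,-2)
river: ρ → (-2,5,2)
river: ρ → (2,3,-4)
river: ρ → (-4,5,1)
ρ-cycle length = 10 (tail of 1 descent step not counted)

10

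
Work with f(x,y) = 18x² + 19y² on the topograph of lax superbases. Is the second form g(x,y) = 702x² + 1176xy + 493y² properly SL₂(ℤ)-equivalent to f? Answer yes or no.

D₁ = -1368, D₂ = -1368
f: reduced (well bottom): (18,0,19) with a≤c, −a<b≤a
g: translate: b→-228 (≡1176 mod 1404), so (702,1176,493)→(702,-228,19)
g: flip: (702,-228,19)→(19,228,702)
g: translate: b→0 (≡228 mod 38), so (19,228,702)→(19,0,18)
g: flip: (19,0,18)→(18,0,19)
g: reduced (well bottom): (18,0,19) with a≤c, −a<b≤a
reduced forms (18, 0, 19) vs (18, 0, 19) ⇒ equivalent

yes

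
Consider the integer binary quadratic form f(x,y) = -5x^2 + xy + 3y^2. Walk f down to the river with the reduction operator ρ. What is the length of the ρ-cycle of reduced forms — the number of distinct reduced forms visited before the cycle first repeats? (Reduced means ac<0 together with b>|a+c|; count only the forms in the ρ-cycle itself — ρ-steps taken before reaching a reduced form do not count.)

D = 61, ⌊√D⌋ = 7
descent: ρ → (3,5,-3)  [lands on river]
river: ρ → (-3,7,1)
river: ρ → (1,7,-3)
river: ρ → (-3,5,3)
river: ρ → (3,7,-1)
river: ρ → (-1,7,3)
ρ-cycle length = 6 (tail of 1 descent step not counted)

6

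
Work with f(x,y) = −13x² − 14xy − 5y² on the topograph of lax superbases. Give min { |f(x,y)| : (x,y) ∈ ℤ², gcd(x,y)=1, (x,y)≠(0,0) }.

translate: b→-12 (≡14 mod 26), so (13,14,5)→(13,-12,4)
flip: (13,-12,4)→(4,12,13)
translate: b→4 (≡12 mod 8), so (4,12,13)→(4,4,5)
reduced (well bottom): (4,4,5) with a≤c, −a<b≤a
well minimum |f| = |-4| = 4 (negative-definite)

4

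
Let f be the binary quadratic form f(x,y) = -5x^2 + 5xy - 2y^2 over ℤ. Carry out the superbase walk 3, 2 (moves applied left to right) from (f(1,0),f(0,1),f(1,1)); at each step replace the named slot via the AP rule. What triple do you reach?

start (-5,-2,-2) = (f(1,0),f(0,1),f(1,1))
replace slot 3: 2·((-5)+(-2)) − (-2) = -12 → (-5,-2,-12)
replace slot 2: 2·((-5)+(-12)) − (-2) = -32 → (-5,-32,-12)

-5,-32,-12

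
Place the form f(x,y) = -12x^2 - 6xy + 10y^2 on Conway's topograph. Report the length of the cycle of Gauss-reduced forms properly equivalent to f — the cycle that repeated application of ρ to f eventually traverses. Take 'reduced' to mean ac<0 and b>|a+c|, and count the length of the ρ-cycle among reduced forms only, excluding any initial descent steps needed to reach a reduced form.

D = 516, ⌊√D⌋ = 22
descent: ρ → (10,6,-12)  [lands on river]
river: ρ → (-12,18,4)
river: ρ → (4,22,-2)
river: ρ → (-2,22,4)
river: ρ → (4,18,-12)
river: ρ → (-12,6,10)
river: ρ → (10,14,-8)
river: ρ → (-8,18,6)
river: ρ → (6,18,-8)
river: ρ → (-8,14,10)
ρ-cycle length = 10 (tail of 1 descent step not counted)

10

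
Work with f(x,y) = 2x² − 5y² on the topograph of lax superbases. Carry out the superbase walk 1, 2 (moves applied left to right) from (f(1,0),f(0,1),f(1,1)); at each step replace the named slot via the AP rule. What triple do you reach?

start (2,-5,-3) = (f(1,0),f(0,1),f(1,1))
replace slot 1: 2·((-5)+(-3)) − 2 = -18 → (-18,-5,-3)
replace slot 2: 2·((-18)+(-3)) − (-5) = -37 → (-18,-37,-3)

-18,-37,-3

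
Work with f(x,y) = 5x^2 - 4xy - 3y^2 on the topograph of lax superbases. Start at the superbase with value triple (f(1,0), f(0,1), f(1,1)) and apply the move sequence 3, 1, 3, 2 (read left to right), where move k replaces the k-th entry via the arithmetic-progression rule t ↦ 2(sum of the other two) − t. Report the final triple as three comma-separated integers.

start (5,-3,-2) = (f(1,0),f(0,1),f(1,1))
replace slot 3: 2·(5+(-3)) − (-2) = 6 → (5,-3,6)
replace slot 1: 2·((-3)+6) − 5 = 1 → (1,-3,6)
replace slot 3: 2·(1+(-3)) − 6 = -10 → (1,-3,-10)
replace slot 2: 2·(1+(-10)) − (-3) = -15 → (1,-15,-10)

1,-15,-10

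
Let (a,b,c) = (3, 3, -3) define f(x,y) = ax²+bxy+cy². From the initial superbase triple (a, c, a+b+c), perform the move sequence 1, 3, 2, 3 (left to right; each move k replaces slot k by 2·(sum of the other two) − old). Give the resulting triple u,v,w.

start (3,-3,3) = (f(1,0),f(0,1),f(1,1))
replace slot 1: 2·((-3)+3) − 3 = -3 → (-3,-3,3)
replace slot 3: 2·((-3)+(-3)) − 3 = -15 → (-3,-3,-15)
replace slot 2: 2·((-3)+(-15)) − (-3) = -33 → (-3,-33,-15)
replace slot 3: 2·((-3)+(-33)) − (-15) = -57 → (-3,-33,-57)

-3,-33,-57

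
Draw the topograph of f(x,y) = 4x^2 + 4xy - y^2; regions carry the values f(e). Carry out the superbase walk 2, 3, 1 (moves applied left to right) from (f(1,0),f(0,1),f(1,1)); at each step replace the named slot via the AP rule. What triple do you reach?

start (4,-1,7) = (f(1,0),f(0,1),f(1,1))
replace slot 2: 2·(4+7) − (-1) = 23 → (4,23,7)
replace slot 3: 2·(4+23) − 7 = 47 → (4,23,47)
replace slot 1: 2·(23+47) − 4 = 136 → (136,23,47)

136,23,47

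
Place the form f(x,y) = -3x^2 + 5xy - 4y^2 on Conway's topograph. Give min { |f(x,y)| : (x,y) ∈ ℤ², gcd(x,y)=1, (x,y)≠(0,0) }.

translate: b→1 (≡-5 mod 6), so (3,-5,4)→(3,1,2)
flip: (3,1,2)→(2,-1,3)
reduced (well bottom): (2,-1,3) with a≤c, −a<b≤a
well minimum |f| = |-2| = 2 (negative-definite)

2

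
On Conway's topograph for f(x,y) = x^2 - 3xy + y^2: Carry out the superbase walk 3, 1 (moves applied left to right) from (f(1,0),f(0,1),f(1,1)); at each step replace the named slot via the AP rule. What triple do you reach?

start (1,1,-1) = (f(1,0),f(0,1),f(1,1))
replace slot 3: 2·(1+1) − (-1) = 5 → (1,1,5)
replace slot 1: 2·(1+5) − 1 = 11 → (11,1,5)

11,1,5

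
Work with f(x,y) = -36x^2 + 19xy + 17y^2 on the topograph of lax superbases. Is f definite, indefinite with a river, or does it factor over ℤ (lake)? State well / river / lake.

D = b²−4ac = 19² − 4·(-36)·17 = 2809
D = 53² is a perfect square ⇒ form factors over ℤ ⇒ lakes

lake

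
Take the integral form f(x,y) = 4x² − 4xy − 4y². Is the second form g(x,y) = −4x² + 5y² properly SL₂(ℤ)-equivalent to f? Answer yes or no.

D₁ = 80, D₂ = 80
river cycle of f (length 2): (-4, 4, 4), (4, 4, -4)
river cycle of g (length 2): (-4, 8, 1), (1, 8, -4)
cycles differ ⇒ inequivalent

no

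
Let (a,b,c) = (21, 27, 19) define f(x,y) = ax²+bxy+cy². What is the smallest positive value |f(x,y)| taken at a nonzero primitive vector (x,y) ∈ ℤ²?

translate: b→-15 (≡27 mod 42), so (21,27,19)→(21,-15,13)
flip: (21,-15,13)→(13,15,21)
translate: b→-11 (≡15 mod 26), so (13,15,21)→(13,-11,19)
reduced (well bottom): (13,-11,19) with a≤c, −a<b≤a
well minimum = a = 13

13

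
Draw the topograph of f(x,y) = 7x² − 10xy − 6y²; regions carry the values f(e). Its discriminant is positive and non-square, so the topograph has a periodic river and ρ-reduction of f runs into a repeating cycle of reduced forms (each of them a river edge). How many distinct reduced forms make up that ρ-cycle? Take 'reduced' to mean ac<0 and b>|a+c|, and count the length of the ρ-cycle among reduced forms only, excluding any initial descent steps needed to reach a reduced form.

D = 268, ⌊√D⌋ = 16
descent: ρ → (-6,10,7)  [lands on river]
river: ρ → (7,4,-9)
river: ρ → (-9,14,2)
river: ρ → (2,14,-9)
river: ρ → (-9,4,7)
river: ρ → (7,10,-6)
river: ρ → (-6,14,3)
river: ρ → (3,16,-1)
river: ρ → (-1,16,3)
river: ρ → (3,14,-6)
ρ-cycle length = 10 (tail of 1 descent step not counted)

10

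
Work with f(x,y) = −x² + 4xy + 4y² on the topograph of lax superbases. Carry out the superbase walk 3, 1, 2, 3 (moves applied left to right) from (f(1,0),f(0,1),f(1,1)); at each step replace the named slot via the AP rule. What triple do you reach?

start (-1,4,7) = (f(1,0),f(0,1),f(1,1))
replace slot 3: 2·((-1)+4) − 7 = -1 → (-1,4,-1)
replace slot 1: 2·(4+(-1)) − (-1) = 7 → (7,4,-1)
replace slot 2: 2·(7+(-1)) − 4 = 8 → (7,8,-1)
replace slot 3: 2·(7+8) − (-1) = 31 → (7,8,31)

7,8,31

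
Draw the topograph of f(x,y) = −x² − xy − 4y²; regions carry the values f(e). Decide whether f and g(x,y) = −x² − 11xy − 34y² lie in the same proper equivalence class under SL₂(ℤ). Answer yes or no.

D₁ = -15, D₂ = -15
f is negative-definite; reduce −f:
−f: reduced (well bottom): (1,1,4) with a≤c, −a<b≤a
flip sign back: reduced form of f is (-1,-1,-4)
g is negative-definite; reduce −g:
−g: translate: b→1 (≡11 mod 2), so (1,11,34)→(1,1,4)
−g: reduced (well bottom): (1,1,4) with a≤c, −a<b≤a
flip sign back: reduced form of g is (-1,-1,-4)
reduced forms (-1, -1, -4) vs (-1, -1, -4) ⇒ equivalent

yes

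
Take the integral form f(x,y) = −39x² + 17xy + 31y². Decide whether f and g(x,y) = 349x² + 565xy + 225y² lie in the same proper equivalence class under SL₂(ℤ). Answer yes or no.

D₁ = 5125, D₂ = 5125
river cycle of f (length 18): (31, 45, -25), (-25, 55, 21), (21, 71, -1), (-1, 71, 21), (21, 55, -25), (-25, 45, 31), (31, 17, -39), (-39, 61, 9), (9, 65, -25), (-25, 35, 39), … (8 more)
river cycle of g (length 18): (9, 61, -39), (-39, 17, 31), (31, 45, -25), (-25, 55, 21), (21, 71, -1), (-1, 71, 21), (21, 55, -25), (-25, 45, 31), (31, 17, -39), (-39, 61, 9), … (8 more)
cycles coincide ⇒ equivalent

yes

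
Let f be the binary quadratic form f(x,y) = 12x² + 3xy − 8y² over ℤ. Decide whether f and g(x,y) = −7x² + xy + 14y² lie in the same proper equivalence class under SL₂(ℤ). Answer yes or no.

D₁ = 393, D₂ = 393
river cycle of f (length 16): (-8, 13, 7), (7, 15, -6), (-6, 9, 13), (13, 17, -2), (-2, 19, 4), (4, 13, -14), (-14, 15, 3), (3, 15, -14), (-14, 13, 4), (4, 19, -2), … (6 more)
river cycle of g (length 16): (-7, 15, 6), (6, 9, -13), (-13, 17, 2), (2, 19, -4), (-4, 13, 14), (14, 15, -3), (-3, 15, 14), (14, 13, -4), (-4, 19, 2), (2, 17, -13), … (6 more)
cycles differ ⇒ inequivalent

no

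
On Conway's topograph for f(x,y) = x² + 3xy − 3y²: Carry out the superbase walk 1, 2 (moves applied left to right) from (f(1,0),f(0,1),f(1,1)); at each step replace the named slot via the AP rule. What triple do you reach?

start (1,-3,1) = (f(1,0),f(0,1),f(1,1))
replace slot 1: 2·((-3)+1) − 1 = -5 → (-5,-3,1)
replace slot 2: 2·((-5)+1) − (-3) = -5 → (-5,-5,1)

-5,-5,1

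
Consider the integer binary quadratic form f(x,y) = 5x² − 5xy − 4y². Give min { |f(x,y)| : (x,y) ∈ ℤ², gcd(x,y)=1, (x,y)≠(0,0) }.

descent: ρ → (-4,5,5)  [lands on river]
river: ρ → (5,5,-4)
river: ρ → (-4,3,6)
river: ρ → (6,9,-1)
river: ρ → (-1,9,6)
river: ρ → (6,3,-4)
closes: descent 1, river 6
min |a| on river = 1

1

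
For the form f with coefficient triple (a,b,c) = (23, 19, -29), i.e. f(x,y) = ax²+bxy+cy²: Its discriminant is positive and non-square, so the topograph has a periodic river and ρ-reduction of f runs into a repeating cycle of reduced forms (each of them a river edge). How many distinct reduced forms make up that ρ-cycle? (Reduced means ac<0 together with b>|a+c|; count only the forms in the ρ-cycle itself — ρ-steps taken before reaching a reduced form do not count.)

D = 3029, ⌊√D⌋ = 55
river: ρ → (-29,39,13)
river: ρ → (13,39,-29)
river: ρ → (-29,19,23)
river: ρ → (23,27,-25)
river: ρ → (-25,23,25)
river: ρ → (25,27,-23)
river: ρ → (-23,19,29)
river: ρ → (29,39,-13)
river: ρ → (-13,39,29)
river: ρ → (29,19,-23)
river: ρ → (-23,27,25)
river: ρ → (25,23,-25)
river: ρ → (-25,27,23)
river: ρ → (23,19,-29)
ρ-cycle length = 14 (tail of 0 descent steps not counted)

14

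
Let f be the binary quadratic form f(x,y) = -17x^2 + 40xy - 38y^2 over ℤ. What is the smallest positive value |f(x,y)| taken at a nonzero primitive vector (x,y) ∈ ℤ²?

translate: b→-6 (≡-40 mod 34), so (17,-40,38)→(17,-6,15)
flip: (17,-6,15)→(15,6,17)
reduced (well bottom): (15,6,17) with a≤c, −a<b≤a
well minimum |f| = |-15| = 15 (negative-definite)

15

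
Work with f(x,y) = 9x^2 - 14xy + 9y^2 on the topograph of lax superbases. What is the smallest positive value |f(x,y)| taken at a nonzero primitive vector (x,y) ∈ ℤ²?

translate: b→4 (≡-14 mod 18), so (9,-14,9)→(9,4,4)
flip: (9,4,4)→(4,-4,9)
translate: b→4 (≡-4 mod 8), so (4,-4,9)→(4,4,9)
reduced (well bottom): (4,4,9) with a≤c, −a<b≤a
well minimum = a = 4

4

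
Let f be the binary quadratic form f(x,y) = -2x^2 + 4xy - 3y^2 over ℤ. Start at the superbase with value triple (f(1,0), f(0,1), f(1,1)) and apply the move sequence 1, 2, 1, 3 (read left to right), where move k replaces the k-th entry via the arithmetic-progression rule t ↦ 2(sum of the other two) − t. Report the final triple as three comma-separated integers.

start (-2,-3,-1) = (f(1,0),f(0,1),f(1,1))
replace slot 1: 2·((-3)+(-1)) − (-2) = -6 → (-6,-3,-1)
replace slot 2: 2·((-6)+(-1)) − (-3) = -11 → (-6,-11,-1)
replace slot 1: 2·((-11)+(-1)) − (-6) = -18 → (-18,-11,-1)
replace slot 3: 2·((-18)+(-11)) − (-1) = -57 → (-18,-11,-57)

-18,-11,-57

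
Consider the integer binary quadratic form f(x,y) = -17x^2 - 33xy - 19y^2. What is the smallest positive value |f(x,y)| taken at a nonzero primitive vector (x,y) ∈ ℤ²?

translate: b→-1 (≡33 mod 34), so (17,33,19)→(17,-1,3)
flip: (17,-1,3)→(3,1,17)
reduced (well bottom): (3,1,17) with a≤c, −a<b≤a
well minimum |f| = |-3| = 3 (negative-definite)

3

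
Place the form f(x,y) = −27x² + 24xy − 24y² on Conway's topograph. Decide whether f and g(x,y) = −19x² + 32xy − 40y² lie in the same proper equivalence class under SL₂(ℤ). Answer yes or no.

D₁ = -2016, D₂ = -2016
f is negative-definite; reduce −f:
−f: flip: (27,-24,24)→(24,24,27)
−f: reduced (well bottom): (24,24,27) with a≤c, −a<b≤a
flip sign back: reduced form of f is (-24,-24,-27)
g is negative-definite; reduce −g:
−g: translate: b→6 (≡-32 mod 38), so (19,-32,40)→(19,6,27)
−g: reduced (well bottom): (19,6,27) with a≤c, −a<b≤a
flip sign back: reduced form of g is (-19,-6,-27)
reduced forms (-24, -24, -27) vs (-19, -6, -27) ⇒ inequivalent

no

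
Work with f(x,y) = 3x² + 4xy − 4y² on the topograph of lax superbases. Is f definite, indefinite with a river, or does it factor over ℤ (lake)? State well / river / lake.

D = b²−4ac = 4² − 4·3·(-4) = 64
D = 8² is a perfect square ⇒ form factors over ℤ ⇒ lakes

lake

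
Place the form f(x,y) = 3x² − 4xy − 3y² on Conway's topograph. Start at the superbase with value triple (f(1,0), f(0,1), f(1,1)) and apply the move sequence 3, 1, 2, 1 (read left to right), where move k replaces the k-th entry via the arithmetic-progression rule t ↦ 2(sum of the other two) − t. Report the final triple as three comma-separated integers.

start (3,-3,-4) = (f(1,0),f(0,1),f(1,1))
replace slot 3: 2·(3+(-3)) − (-4) = 4 → (3,-3,4)
replace slot 1: 2·((-3)+4) − 3 = -1 → (-1,-3,4)
replace slot 2: 2·((-1)+4) − (-3) = 9 → (-1,9,4)
replace slot 1: 2·(9+4) − (-1) = 27 → (27,9,4)

27,9,4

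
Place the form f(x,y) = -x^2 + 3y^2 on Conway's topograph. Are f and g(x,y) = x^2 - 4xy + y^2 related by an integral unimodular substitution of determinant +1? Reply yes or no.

D₁ = 12, D₂ = 12
river cycle of f (length 2): (-1, 2, 2), (2, 2, -1)
river cycle of g (length 2): (1, 2, -2), (-2, 2, 1)
cycles differ ⇒ inequivalent

no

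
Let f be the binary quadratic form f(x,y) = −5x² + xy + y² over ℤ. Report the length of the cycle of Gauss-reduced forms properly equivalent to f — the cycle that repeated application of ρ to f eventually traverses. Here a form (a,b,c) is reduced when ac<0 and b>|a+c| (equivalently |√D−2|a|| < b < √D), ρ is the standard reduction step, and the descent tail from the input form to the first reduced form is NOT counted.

D = 21, ⌊√D⌋ = 4
descent: ρ → (1,3,-3)  [lands on river]
river: ρ → (-3,3,1)
ρ-cycle length = 2 (tail of 1 descent step not counted)

2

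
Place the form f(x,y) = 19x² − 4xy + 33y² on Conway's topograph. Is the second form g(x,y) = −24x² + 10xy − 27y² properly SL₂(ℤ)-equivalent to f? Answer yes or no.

D₁ = -2492, D₂ = -2492
f: reduced (well bottom): (19,-4,33) with a≤c, −a<b≤a
g is negative-definite; reduce −g:
−g: reduced (well bottom): (24,-10,27) with a≤c, −a<b≤a
flip sign back: reduced form of g is (-24,10,-27)
reduced forms (19, -4, 33) vs (-24, 10, -27) ⇒ inequivalent

no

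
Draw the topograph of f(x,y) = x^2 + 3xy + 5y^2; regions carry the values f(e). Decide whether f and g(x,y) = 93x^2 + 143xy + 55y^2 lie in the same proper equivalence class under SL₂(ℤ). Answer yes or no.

D₁ = -11, D₂ = -11
f: translate: b→1 (≡3 mod 2), so (1,3,5)→(1,1,3)
f: reduced (well bottom): (1,1,3) with a≤c, −a<b≤a
g: translate: b→-43 (≡143 mod 186), so (93,143,55)→(93,-43,5)
g: flip: (93,-43,5)→(5,43,93)
g: translate: b→3 (≡43 mod 10), so (5,43,93)→(5,3,1)
g: flip: (5,3,1)→(1,-3,5)
g: translate: b→1 (≡-3 mod 2), so (1,-3,5)→(1,1,3)
g: reduced (well bottom): (1,1,3) with a≤c, −a<b≤a
reduced forms (1, 1, 3) vs (1, 1, 3) ⇒ equivalent

yes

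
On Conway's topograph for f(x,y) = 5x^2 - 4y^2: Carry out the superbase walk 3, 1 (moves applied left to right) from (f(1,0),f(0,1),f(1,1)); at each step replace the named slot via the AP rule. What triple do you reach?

start (5,-4,1) = (f(1,0),f(0,1),f(1,1))
replace slot 3: 2·(5+(-4)) − 1 = 1 → (5,-4,1)
replace slot 1: 2·((-4)+1) − 5 = -11 → (-11,-4,1)

-11,-4,1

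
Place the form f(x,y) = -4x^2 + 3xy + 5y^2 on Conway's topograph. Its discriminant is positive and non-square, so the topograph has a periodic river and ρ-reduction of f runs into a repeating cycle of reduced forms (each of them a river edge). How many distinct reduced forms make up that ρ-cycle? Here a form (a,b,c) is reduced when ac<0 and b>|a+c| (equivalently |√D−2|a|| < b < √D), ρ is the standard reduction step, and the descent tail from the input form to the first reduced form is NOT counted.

D = 89, ⌊√D⌋ = 9
river: ρ → (5,7,-2)
river: ρ → (-2,9,1)
river: ρ → (1,9,-2)
river: ρ → (-2,7,5)
river: ρ → (5,3,-4)
river: ρ → (-4,5,4)
river: ρ → (4,3,-5)
river: ρ → (-5,7,2)
river: ρ → (2,9,-1)
river: ρ → (-1,9,2)
river: ρ → (2,7,-5)
river: ρ → (-5,3,4)
river: ρ → (4,5,-4)
river: ρ → (-4,3,5)
ρ-cycle length = 14 (tail of 0 descent steps not counted)

14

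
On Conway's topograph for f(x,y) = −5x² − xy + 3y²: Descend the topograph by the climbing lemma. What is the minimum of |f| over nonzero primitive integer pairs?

descent: ρ → (3,7,-1)  [lands on river]
river: ρ → (-1,7,3)
river: ρ → (3,5,-3)
river: ρ → (-3,7,1)
river: ρ → (1,7,-3)
river: ρ → (-3,5,3)
closes: descent 1, river 6
min |a| on river = 1

1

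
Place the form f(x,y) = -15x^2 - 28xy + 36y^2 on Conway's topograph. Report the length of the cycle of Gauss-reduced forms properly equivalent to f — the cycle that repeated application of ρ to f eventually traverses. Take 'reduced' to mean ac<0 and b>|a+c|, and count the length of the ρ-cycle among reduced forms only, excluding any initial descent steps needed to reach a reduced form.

D = 2944, ⌊√D⌋ = 54
descent: ρ → (36,28,-15)  [lands on river]
river: ρ → (-15,32,32)
river: ρ → (32,32,-15)
river: ρ → (-15,28,36)
river: ρ → (36,44,-7)
river: ρ → (-7,54,1)
river: ρ → (1,54,-7)
river: ρ → (-7,44,36)
ρ-cycle length = 8 (tail of 1 descent step not counted)

8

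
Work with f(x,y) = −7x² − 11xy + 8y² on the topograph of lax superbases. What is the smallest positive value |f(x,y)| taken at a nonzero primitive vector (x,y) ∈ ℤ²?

descent: ρ → (8,11,-7)  [lands on river]
river: ρ → (-7,17,2)
river: ρ → (2,15,-15)
river: ρ → (-15,15,2)
river: ρ → (2,17,-7)
river: ρ → (-7,11,8)
river: ρ → (8,5,-10)
river: ρ → (-10,15,3)
river: ρ → (3,15,-10)
river: ρ → (-10,5,8)
closes: descent 1, river 10
min |a| on river = 2

2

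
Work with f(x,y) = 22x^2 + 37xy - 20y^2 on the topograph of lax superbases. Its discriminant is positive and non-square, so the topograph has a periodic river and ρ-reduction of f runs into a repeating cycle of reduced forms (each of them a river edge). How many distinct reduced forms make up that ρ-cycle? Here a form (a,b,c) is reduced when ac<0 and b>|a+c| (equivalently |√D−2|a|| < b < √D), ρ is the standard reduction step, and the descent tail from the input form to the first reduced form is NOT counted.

D = 3129, ⌊√D⌋ = 55
river: ρ → (-20,43,16)
river: ρ → (16,53,-5)
river: ρ → (-5,47,46)
river: ρ → (46,45,-6)
river: ρ → (-6,51,22)
river: ρ → (22,37,-20)
ρ-cycle length = 6 (tail of 0 descent steps not counted)

6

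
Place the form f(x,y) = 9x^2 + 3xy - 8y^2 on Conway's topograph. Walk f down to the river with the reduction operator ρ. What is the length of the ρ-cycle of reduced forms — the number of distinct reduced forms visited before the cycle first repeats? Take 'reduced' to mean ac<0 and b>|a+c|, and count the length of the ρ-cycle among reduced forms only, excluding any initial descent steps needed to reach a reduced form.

D = 297, ⌊√D⌋ = 17
river: ρ → (-8,13,4)
river: ρ → (4,11,-11)
river: ρ → (-11,11,4)
river: ρ → (4,13,-8)
river: ρ → (-8,3,9)
river: ρ → (9,15,-2)
river: ρ → (-2,17,1)
river: ρ → (1,17,-2)
river: ρ → (-2,15,9)
river: ρ → (9,3,-8)
ρ-cycle length = 10 (tail of 0 descent steps not counted)

10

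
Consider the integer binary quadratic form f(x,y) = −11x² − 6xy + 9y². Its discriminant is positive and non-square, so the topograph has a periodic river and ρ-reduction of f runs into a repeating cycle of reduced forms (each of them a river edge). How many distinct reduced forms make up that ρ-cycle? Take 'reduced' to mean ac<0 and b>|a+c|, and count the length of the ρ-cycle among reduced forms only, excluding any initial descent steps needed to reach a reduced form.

D = 432, ⌊√D⌋ = 20
descent: ρ → (9,6,-11)  [lands on river]
river: ρ → (-11,16,4)
river: ρ → (4,16,-11)
river: ρ → (-11,6,9)
river: ρ → (9,12,-8)
river: ρ → (-8,20,1)
river: ρ → (1,20,-8)
river: ρ → (-8,12,9)
ρ-cycle length = 8 (tail of 1 descent step not counted)

8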